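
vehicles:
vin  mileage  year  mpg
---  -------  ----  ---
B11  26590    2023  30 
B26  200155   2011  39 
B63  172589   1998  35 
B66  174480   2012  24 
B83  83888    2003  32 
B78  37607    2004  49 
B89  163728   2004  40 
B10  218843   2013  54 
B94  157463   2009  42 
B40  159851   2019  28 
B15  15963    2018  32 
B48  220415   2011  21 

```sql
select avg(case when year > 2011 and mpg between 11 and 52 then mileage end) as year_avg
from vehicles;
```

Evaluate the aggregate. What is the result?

vin=B11: ✓ → 26590
vin=B26: ✗
vin=B63: ✗
vin=B66: ✓ → 174480
vin=B83: ✗
vin=B78: ✗
vin=B89: ✗
vin=B10: ✗
vin=B94: ✗
vin=B40: ✓ → 159851
vin=B15: ✓ → 15963
vin=B48: ✗
year_avg = (26590 + 174480 + 159851 + 15963) / 4 = 94221

94221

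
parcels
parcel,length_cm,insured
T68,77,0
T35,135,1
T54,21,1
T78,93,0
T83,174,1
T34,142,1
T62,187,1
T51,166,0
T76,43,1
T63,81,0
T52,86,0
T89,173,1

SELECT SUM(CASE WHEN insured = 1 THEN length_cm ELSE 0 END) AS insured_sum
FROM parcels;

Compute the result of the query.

parcel=T68: ✗
parcel=T35: ✓ → 135
parcel=T54: ✓ → 21
parcel=T78: ✗
parcel=T83: ✓ → 174
parcel=T34: ✓ → 142
parcel=T62: ✓ → 187
parcel=T51: ✗
parcel=T76: ✓ → 43
parcel=T63: ✗
parcel=T52: ✗
parcel=T89: ✓ → 173
insured_sum = 135 + 21 + 174 + 142 + 187 + 43 + 173 = 875

875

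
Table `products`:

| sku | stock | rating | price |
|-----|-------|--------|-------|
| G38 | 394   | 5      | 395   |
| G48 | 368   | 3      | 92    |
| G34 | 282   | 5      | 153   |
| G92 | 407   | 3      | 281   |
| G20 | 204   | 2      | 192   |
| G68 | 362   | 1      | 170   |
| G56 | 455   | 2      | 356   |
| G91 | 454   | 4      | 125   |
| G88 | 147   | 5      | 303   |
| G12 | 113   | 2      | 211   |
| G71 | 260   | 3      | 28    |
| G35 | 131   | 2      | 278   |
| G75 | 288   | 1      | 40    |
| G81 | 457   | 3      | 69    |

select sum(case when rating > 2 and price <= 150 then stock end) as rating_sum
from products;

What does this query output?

1539

sku=G38: ✗
sku=G48: ✓ → 368
sku=G34: ✗
sku=G92: ✗
sku=G20: ✗
sku=G68: ✗
sku=G56: ✗
sku=G91: ✓ → 454
sku=G88: ✗
sku=G12: ✗
sku=G71: ✓ → 260
sku=G35: ✗
sku=G75: ✗
sku=G81: ✓ → 457
rating_sum = 368 + 454 + 260 + 457 = 1539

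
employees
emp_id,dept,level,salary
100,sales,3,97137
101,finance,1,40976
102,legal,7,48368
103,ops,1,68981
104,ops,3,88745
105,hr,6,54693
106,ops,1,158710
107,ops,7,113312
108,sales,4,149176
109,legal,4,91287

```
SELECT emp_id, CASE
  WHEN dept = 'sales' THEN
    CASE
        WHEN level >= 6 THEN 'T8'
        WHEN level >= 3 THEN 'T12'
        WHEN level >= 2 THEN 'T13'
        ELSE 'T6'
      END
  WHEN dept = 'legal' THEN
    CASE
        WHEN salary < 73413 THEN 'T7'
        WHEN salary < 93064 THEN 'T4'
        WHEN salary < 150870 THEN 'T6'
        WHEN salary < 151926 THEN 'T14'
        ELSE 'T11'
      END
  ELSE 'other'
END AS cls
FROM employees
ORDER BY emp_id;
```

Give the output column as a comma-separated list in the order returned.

T12, other, T7, other, other, other, other, other, T12, T4

emp_id=100: dept='sales' → inner[level >= 3] → T12
emp_id=101: dept='finance' → outer ELSE → other
emp_id=102: dept='legal' → inner[salary < 73413] → T7
emp_id=103: dept='ops' → outer ELSE → other
emp_id=104: dept='ops' → outer ELSE → other
emp_id=105: dept='hr' → outer ELSE → other
emp_id=106: dept='ops' → outer ELSE → other
emp_id=107: dept='ops' → outer ELSE → other
emp_id=108: dept='sales' → inner[level >= 3] → T12
emp_id=109: dept='legal' → inner[salary < 93064] → T4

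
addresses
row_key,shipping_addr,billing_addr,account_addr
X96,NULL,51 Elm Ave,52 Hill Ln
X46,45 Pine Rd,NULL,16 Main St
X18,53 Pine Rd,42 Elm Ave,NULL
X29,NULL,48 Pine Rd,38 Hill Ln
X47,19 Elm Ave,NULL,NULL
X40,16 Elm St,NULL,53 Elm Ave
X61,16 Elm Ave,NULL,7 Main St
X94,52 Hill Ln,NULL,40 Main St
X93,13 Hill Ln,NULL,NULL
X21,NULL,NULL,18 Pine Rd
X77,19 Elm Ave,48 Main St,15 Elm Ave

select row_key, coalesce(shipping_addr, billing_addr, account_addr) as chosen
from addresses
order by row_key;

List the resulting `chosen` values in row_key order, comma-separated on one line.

row_key=X18: shipping_addr=53 Pine Rd → 53 Pine Rd
row_key=X21: shipping_addr=NULL, billing_addr=NULL, account_addr=18 Pine Rd → 18 Pine Rd
row_key=X29: shipping_addr=NULL, billing_addr=48 Pine Rd → 48 Pine Rd
row_key=X40: shipping_addr=16 Elm St → 16 Elm St
row_key=X46: shipping_addr=45 Pine Rd → 45 Pine Rd
row_key=X47: shipping_addr=19 Elm Ave → 19 Elm Ave
row_key=X61: shipping_addr=16 Elm Ave → 16 Elm Ave
row_key=X77: shipping_addr=19 Elm Ave → 19 Elm Ave
row_key=X93: shipping_addr=13 Hill Ln → 13 Hill Ln
row_key=X94: shipping_addr=52 Hill Ln → 52 Hill Ln
row_key=X96: shipping_addr=NULL, billing_addr=51 Elm Ave → 51 Elm Ave

53 Pine Rd, 18 Pine Rd, 48 Pine Rd, 16 Elm St, 45 Pine Rd, 19 Elm Ave, 16 Elm Ave, 19 Elm Ave, 13 Hill Ln, 52 Hill Ln, 51 Elm Ave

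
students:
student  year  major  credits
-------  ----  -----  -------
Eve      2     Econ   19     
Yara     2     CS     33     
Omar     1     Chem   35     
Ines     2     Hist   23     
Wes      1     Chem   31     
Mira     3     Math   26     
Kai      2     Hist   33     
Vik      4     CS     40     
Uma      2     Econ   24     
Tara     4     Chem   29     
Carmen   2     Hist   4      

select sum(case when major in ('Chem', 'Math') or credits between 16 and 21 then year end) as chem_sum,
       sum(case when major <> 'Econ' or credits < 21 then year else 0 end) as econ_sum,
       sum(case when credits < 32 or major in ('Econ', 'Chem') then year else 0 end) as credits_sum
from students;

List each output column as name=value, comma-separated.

chem_sum=11, econ_sum=23, credits_sum=17

[chem_sum: major in ('Chem', 'Math') or credits between 16 and 21]
student=Eve: ✓ → 2
student=Yara: ✗
student=Omar: ✓ → 1
student=Ines: ✗
student=Wes: ✓ → 1
student=Mira: ✓ → 3
student=Kai: ✗
student=Vik: ✗
student=Uma: ✗
student=Tara: ✓ → 4
student=Carmen: ✗
chem_sum = 2 + 1 + 1 + 3 + 4 = 11
—
[econ_sum: major <> 'Econ' or credits < 21]
student=Eve: ✓ → 2
student=Yara: ✓ → 2
student=Omar: ✓ → 1
student=Ines: ✓ → 2
student=Wes: ✓ → 1
student=Mira: ✓ → 3
student=Kai: ✓ → 2
student=Vik: ✓ → 4
student=Uma: ✗
student=Tara: ✓ → 4
student=Carmen: ✓ → 2
econ_sum = 2 + 2 + 1 + 2 + 1 + 3 + 2 + 4 + 4 + 2 = 23
—
[credits_sum: credits < 32 or major in ('Econ', 'Chem')]
student=Eve: ✓ → 2
student=Yara: ✗
student=Omar: ✓ → 1
student=Ines: ✓ → 2
student=Wes: ✓ → 1
student=Mira: ✓ → 3
student=Kai: ✗
student=Vik: ✗
student=Uma: ✓ → 2
student=Tara: ✓ → 4
student=Carmen: ✓ → 2
credits_sum = 2 + 1 + 2 + 1 + 3 + 2 + 4 + 2 = 17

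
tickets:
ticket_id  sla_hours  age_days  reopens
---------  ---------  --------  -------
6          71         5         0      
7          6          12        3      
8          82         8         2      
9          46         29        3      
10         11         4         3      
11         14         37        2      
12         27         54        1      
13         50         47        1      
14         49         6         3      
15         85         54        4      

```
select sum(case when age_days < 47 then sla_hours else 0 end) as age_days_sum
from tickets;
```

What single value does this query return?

ticket_id=6: ✓ → 71
ticket_id=7: ✓ → 6
ticket_id=8: ✓ → 82
ticket_id=9: ✓ → 46
ticket_id=10: ✓ → 11
ticket_id=11: ✓ → 14
ticket_id=12: ✗
ticket_id=13: ✗
ticket_id=14: ✓ → 49
ticket_id=15: ✗
age_days_sum = 71 + 6 + 82 + 46 + 11 + 14 + 49 = 279

279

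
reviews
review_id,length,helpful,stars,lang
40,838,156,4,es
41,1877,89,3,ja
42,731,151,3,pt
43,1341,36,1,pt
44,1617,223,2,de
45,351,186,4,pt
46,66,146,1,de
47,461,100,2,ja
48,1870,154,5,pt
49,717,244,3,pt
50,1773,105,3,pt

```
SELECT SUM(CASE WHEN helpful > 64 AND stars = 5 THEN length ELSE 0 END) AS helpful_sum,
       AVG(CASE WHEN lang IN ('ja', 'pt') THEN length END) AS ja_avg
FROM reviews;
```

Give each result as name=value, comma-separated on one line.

helpful_sum=1870, ja_avg=1140.125

[helpful_sum: helpful > 64 AND stars = 5]
review_id=40: ✗
review_id=41: ✗
review_id=42: ✗
review_id=43: ✗
review_id=44: ✗
review_id=45: ✗
review_id=46: ✗
review_id=47: ✗
review_id=48: ✓ → 1870
review_id=49: ✗
review_id=50: ✗
helpful_sum = 1870
—
[ja_avg: lang IN ('ja', 'pt')]
review_id=40: ✗
review_id=41: ✓ → 1877
review_id=42: ✓ → 731
review_id=43: ✓ → 1341
review_id=44: ✗
review_id=45: ✓ → 351
review_id=46: ✗
review_id=47: ✓ → 461
review_id=48: ✓ → 1870
review_id=49: ✓ → 717
review_id=50: ✓ → 1773
ja_avg = (1877 + 731 + 1341 + 351 + 461 + 1870 + 717 + 1773) / 8 = 1140.125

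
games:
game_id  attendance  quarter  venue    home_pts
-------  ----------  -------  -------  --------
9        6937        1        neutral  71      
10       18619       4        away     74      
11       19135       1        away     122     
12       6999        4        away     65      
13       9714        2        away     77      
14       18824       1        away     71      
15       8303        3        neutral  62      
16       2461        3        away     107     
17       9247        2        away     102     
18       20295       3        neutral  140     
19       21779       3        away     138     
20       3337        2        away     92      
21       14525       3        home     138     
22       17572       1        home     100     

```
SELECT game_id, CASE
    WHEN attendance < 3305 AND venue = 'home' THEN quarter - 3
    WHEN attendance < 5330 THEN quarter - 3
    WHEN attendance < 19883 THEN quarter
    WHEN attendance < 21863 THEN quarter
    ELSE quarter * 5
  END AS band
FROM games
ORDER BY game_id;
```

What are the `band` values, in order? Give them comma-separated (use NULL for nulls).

game_id=9: attendance < 19883 → 1
game_id=10: attendance < 19883 → 4
game_id=11: attendance < 19883 → 1
game_id=12: attendance < 19883 → 4
game_id=13: attendance < 19883 → 2
game_id=14: attendance < 19883 → 1
game_id=15: attendance < 19883 → 3
game_id=16: attendance < 5330 → 0
game_id=17: attendance < 19883 → 2
game_id=18: attendance < 21863 → 3
game_id=19: attendance < 21863 → 3
game_id=20: attendance < 5330 → -1
game_id=21: attendance < 19883 → 3
game_id=22: attendance < 19883 → 1

1, 4, 1, 4, 2, 1, 3, 0, 2, 3, 3, -1, 3, 1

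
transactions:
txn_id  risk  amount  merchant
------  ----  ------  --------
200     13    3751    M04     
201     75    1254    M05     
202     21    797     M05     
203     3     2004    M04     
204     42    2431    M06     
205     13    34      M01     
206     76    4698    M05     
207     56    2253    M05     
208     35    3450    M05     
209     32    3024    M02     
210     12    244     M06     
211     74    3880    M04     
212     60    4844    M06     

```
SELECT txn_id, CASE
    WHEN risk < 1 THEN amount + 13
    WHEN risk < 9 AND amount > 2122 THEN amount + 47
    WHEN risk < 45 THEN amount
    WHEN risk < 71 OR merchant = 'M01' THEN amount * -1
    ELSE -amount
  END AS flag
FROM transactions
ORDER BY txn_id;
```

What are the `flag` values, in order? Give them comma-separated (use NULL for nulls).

txn_id=200: risk < 45 → 3751
txn_id=201: ELSE → -1254
txn_id=202: risk < 45 → 797
txn_id=203: risk < 45 → 2004
txn_id=204: risk < 45 → 2431
txn_id=205: risk < 45 → 34
txn_id=206: ELSE → -4698
txn_id=207: risk < 71 OR merchant = 'M01' → -2253
txn_id=208: risk < 45 → 3450
txn_id=209: risk < 45 → 3024
txn_id=210: risk < 45 → 244
txn_id=211: ELSE → -3880
txn_id=212: risk < 71 OR merchant = 'M01' → -4844

3751, -1254, 797, 2004, 2431, 34, -4698, -2253, 3450, 3024, 244, -3880, -4844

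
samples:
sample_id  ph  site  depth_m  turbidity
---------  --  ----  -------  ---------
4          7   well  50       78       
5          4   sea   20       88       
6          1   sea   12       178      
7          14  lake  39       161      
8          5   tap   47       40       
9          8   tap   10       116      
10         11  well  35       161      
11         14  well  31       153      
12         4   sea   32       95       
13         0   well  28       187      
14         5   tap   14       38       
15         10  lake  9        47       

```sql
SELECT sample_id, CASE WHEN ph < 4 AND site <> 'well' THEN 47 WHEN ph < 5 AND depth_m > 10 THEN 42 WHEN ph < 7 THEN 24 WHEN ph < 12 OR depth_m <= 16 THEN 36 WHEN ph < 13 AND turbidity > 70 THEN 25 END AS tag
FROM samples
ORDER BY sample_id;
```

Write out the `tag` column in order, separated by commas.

sample_id=4: ph < 12 OR depth_m <= 16 → 36
sample_id=5: ph < 5 AND depth_m > 10 → 42
sample_id=6: ph < 4 AND site <> 'well' → 47
sample_id=7: (no match → NULL) → NULL
sample_id=8: ph < 7 → 24
sample_id=9: ph < 12 OR depth_m <= 16 → 36
sample_id=10: ph < 12 OR depth_m <= 16 → 36
sample_id=11: (no match → NULL) → NULL
sample_id=12: ph < 5 AND depth_m > 10 → 42
sample_id=13: ph < 5 AND depth_m > 10 → 42
sample_id=14: ph < 7 → 24
sample_id=15: ph < 12 OR depth_m <= 16 → 36

36, 42, 47, NULL, 24, 36, 36, NULL, 42, 42, 24, 36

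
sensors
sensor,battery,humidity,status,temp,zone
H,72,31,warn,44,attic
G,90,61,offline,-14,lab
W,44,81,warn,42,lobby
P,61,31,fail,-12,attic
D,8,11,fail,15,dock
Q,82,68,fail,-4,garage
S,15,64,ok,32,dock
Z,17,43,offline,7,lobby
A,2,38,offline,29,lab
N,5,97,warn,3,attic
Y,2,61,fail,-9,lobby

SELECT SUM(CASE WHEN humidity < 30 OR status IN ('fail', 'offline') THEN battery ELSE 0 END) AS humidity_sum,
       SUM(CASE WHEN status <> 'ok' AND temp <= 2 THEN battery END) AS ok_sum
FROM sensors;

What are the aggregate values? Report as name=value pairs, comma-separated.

[humidity_sum: humidity < 30 OR status IN ('fail', 'offline')]
sensor=H: ✗
sensor=G: ✓ → 90
sensor=W: ✗
sensor=P: ✓ → 61
sensor=D: ✓ → 8
sensor=Q: ✓ → 82
sensor=S: ✗
sensor=Z: ✓ → 17
sensor=A: ✓ → 2
sensor=N: ✗
sensor=Y: ✓ → 2
humidity_sum = 90 + 61 + 8 + 82 + 17 + 2 + 2 = 262
—
[ok_sum: status <> 'ok' AND temp <= 2]
sensor=H: ✗
sensor=G: ✓ → 90
sensor=W: ✗
sensor=P: ✓ → 61
sensor=D: ✗
sensor=Q: ✓ → 82
sensor=S: ✗
sensor=Z: ✗
sensor=A: ✗
sensor=N: ✗
sensor=Y: ✓ → 2
ok_sum = 90 + 61 + 82 + 2 = 235

humidity_sum=262, ok_sum=235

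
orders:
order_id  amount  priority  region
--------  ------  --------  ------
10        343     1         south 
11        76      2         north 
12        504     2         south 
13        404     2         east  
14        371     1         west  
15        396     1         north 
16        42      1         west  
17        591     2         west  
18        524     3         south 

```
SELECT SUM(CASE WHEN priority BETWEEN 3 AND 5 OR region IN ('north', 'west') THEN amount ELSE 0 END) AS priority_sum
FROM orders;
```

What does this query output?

2000

order_id=10: ✗
order_id=11: ✓ → 76
order_id=12: ✗
order_id=13: ✗
order_id=14: ✓ → 371
order_id=15: ✓ → 396
order_id=16: ✓ → 42
order_id=17: ✓ → 591
order_id=18: ✓ → 524
priority_sum = 76 + 371 + 396 + 42 + 591 + 524 = 2000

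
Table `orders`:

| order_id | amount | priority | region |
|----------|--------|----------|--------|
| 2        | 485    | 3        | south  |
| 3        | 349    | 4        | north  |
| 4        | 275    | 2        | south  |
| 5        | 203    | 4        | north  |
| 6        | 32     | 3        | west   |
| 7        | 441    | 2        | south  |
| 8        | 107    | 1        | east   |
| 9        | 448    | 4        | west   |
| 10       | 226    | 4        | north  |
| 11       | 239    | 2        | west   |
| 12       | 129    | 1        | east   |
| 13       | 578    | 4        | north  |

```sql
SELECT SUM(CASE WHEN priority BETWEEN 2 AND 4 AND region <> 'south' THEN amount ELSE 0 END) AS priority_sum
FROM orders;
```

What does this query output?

2075

order_id=2: ✗
order_id=3: ✓ → 349
order_id=4: ✗
order_id=5: ✓ → 203
order_id=6: ✓ → 32
order_id=7: ✗
order_id=8: ✗
order_id=9: ✓ → 448
order_id=10: ✓ → 226
order_id=11: ✓ → 239
order_id=12: ✗
order_id=13: ✓ → 578
priority_sum = 349 + 203 + 32 + 448 + 226 + 239 + 578 = 2075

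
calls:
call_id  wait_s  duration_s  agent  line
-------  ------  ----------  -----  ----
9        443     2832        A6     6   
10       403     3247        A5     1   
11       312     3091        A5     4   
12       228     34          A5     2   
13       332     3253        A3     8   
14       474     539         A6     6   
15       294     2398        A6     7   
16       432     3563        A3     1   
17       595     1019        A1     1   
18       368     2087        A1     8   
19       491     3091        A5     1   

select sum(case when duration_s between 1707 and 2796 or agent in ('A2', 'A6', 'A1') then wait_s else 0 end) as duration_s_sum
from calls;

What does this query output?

2174

call_id=9: ✓ → 443
call_id=10: ✗
call_id=11: ✗
call_id=12: ✗
call_id=13: ✗
call_id=14: ✓ → 474
call_id=15: ✓ → 294
call_id=16: ✗
call_id=17: ✓ → 595
call_id=18: ✓ → 368
call_id=19: ✗
duration_s_sum = 443 + 474 + 294 + 595 + 368 = 2174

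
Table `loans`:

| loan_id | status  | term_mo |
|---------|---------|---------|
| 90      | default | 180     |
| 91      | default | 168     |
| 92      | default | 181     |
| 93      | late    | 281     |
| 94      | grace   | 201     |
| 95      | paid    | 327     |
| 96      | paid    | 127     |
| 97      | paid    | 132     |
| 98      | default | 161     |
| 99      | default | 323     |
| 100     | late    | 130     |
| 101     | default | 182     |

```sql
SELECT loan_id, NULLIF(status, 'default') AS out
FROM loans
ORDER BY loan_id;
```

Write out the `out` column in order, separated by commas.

loan_id=90: status=default vs default: equal → NULL
loan_id=91: status=default vs default: equal → NULL
loan_id=92: status=default vs default: equal → NULL
loan_id=93: status=late vs default: differ → late
loan_id=94: status=grace vs default: differ → grace
loan_id=95: status=paid vs default: differ → paid
loan_id=96: status=paid vs default: differ → paid
loan_id=97: status=paid vs default: differ → paid
loan_id=98: status=default vs default: equal → NULL
loan_id=99: status=default vs default: equal → NULL
loan_id=100: status=late vs default: differ → late
loan_id=101: status=default vs default: equal → NULL

NULL, NULL, NULL, late, grace, paid, paid, paid, NULL, NULL, late, NULL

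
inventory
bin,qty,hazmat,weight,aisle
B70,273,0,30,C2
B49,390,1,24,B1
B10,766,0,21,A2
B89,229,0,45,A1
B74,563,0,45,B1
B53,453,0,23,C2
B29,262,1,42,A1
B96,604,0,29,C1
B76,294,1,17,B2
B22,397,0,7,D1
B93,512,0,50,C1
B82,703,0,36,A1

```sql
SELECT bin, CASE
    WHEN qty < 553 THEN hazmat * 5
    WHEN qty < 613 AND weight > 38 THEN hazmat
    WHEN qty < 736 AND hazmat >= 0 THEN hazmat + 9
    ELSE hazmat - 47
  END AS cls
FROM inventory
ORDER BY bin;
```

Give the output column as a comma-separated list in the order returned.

-47, 0, 5, 5, 0, 0, 0, 5, 9, 0, 0, 9

bin=B10: ELSE → -47
bin=B22: qty < 553 → 0
bin=B29: qty < 553 → 5
bin=B49: qty < 553 → 5
bin=B53: qty < 553 → 0
bin=B70: qty < 553 → 0
bin=B74: qty < 613 AND weight > 38 → 0
bin=B76: qty < 553 → 5
bin=B82: qty < 736 AND hazmat >= 0 → 9
bin=B89: qty < 553 → 0
bin=B93: qty < 553 → 0
bin=B96: qty < 736 AND hazmat >= 0 → 9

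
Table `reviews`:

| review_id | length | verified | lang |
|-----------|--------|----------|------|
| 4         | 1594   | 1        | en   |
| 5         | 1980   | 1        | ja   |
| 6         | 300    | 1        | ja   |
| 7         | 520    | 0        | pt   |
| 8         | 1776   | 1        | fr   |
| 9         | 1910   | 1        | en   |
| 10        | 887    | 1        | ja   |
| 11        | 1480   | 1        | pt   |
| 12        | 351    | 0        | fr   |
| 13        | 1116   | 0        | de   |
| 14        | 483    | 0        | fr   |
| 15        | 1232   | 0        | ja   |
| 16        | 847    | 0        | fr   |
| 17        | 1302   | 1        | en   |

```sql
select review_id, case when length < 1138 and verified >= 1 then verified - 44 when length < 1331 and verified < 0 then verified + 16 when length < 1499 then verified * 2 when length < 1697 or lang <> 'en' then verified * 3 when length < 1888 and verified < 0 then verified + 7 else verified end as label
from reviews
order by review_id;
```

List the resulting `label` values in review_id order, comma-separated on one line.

3, 3, -43, 0, 3, 1, -43, 2, 0, 0, 0, 0, 0, 2

review_id=4: length < 1697 or lang <> 'en' → 3
review_id=5: length < 1697 or lang <> 'en' → 3
review_id=6: length < 1138 and verified >= 1 → -43
review_id=7: length < 1499 → 0
review_id=8: length < 1697 or lang <> 'en' → 3
review_id=9: ELSE → 1
review_id=10: length < 1138 and verified >= 1 → -43
review_id=11: length < 1499 → 2
review_id=12: length < 1499 → 0
review_id=13: length < 1499 → 0
review_id=14: length < 1499 → 0
review_id=15: length < 1499 → 0
review_id=16: length < 1499 → 0
review_id=17: length < 1499 → 2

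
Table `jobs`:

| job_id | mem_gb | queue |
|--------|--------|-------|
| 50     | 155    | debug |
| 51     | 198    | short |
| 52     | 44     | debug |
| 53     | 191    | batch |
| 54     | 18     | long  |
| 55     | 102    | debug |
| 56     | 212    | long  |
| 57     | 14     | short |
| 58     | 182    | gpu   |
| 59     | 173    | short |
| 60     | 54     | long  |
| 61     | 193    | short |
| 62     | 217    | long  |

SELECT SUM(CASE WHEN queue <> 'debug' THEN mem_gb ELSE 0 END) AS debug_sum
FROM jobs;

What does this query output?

1452

job_id=50: ✗
job_id=51: ✓ → 198
job_id=52: ✗
job_id=53: ✓ → 191
job_id=54: ✓ → 18
job_id=55: ✗
job_id=56: ✓ → 212
job_id=57: ✓ → 14
job_id=58: ✓ → 182
job_id=59: ✓ → 173
job_id=60: ✓ → 54
job_id=61: ✓ → 193
job_id=62: ✓ → 217
debug_sum = 198 + 191 + 18 + 212 + 14 + 182 + 173 + 54 + 193 + 217 = 1452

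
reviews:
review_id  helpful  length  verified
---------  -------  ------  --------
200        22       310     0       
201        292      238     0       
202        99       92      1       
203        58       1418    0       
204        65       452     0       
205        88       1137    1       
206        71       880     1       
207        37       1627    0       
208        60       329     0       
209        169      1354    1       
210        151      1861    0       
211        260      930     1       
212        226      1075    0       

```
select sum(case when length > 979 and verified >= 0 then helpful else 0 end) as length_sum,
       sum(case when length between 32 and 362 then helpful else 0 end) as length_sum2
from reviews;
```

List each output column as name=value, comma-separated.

[length_sum: length > 979 and verified >= 0]
review_id=200: ✗
review_id=201: ✗
review_id=202: ✗
review_id=203: ✓ → 58
review_id=204: ✗
review_id=205: ✓ → 88
review_id=206: ✗
review_id=207: ✓ → 37
review_id=208: ✗
review_id=209: ✓ → 169
review_id=210: ✓ → 151
review_id=211: ✗
review_id=212: ✓ → 226
length_sum = 58 + 88 + 37 + 169 + 151 + 226 = 729
—
[length_sum2: length between 32 and 362]
review_id=200: ✓ → 22
review_id=201: ✓ → 292
review_id=202: ✓ → 99
review_id=203: ✗
review_id=204: ✗
review_id=205: ✗
review_id=206: ✗
review_id=207: ✗
review_id=208: ✓ → 60
review_id=209: ✗
review_id=210: ✗
review_id=211: ✗
review_id=212: ✗
length_sum2 = 22 + 292 + 99 + 60 = 473

length_sum=729, length_sum2=473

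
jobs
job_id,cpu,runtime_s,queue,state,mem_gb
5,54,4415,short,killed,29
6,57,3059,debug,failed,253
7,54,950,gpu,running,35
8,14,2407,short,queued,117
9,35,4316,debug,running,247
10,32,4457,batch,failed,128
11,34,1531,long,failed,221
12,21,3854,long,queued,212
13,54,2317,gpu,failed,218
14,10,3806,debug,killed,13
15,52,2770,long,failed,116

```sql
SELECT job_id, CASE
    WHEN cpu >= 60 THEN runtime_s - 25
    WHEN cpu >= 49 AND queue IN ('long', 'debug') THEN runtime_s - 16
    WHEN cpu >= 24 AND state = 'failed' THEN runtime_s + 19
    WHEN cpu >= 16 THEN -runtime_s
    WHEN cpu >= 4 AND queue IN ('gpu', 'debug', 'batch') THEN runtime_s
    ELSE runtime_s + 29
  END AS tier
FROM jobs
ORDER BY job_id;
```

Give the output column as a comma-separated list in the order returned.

job_id=5: cpu >= 16 → -4415
job_id=6: cpu >= 49 AND queue IN ('long', 'debug') → 3043
job_id=7: cpu >= 16 → -950
job_id=8: ELSE → 2436
job_id=9: cpu >= 16 → -4316
job_id=10: cpu >= 24 AND state = 'failed' → 4476
job_id=11: cpu >= 24 AND state = 'failed' → 1550
job_id=12: cpu >= 16 → -3854
job_id=13: cpu >= 24 AND state = 'failed' → 2336
job_id=14: cpu >= 4 AND queue IN ('gpu', 'debug', 'batch') → 3806
job_id=15: cpu >= 49 AND queue IN ('long', 'debug') → 2754

-4415, 3043, -950, 2436, -4316, 4476, 1550, -3854, 2336, 3806, 2754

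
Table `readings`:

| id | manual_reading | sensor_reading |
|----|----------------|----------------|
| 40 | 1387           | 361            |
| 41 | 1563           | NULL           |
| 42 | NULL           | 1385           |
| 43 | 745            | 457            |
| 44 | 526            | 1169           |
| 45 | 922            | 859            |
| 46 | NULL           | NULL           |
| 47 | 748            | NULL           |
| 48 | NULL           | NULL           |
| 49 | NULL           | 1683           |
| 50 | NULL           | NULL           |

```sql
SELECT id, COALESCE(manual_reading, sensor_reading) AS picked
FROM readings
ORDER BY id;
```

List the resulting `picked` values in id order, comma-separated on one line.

id=40: manual_reading=1387 → 1387
id=41: manual_reading=1563 → 1563
id=42: manual_reading=NULL, sensor_reading=1385 → 1385
id=43: manual_reading=745 → 745
id=44: manual_reading=526 → 526
id=45: manual_reading=922 → 922
id=46: manual_reading=NULL, sensor_reading=NULL (all NULL) → NULL
id=47: manual_reading=748 → 748
id=48: manual_reading=NULL, sensor_reading=NULL (all NULL) → NULL
id=49: manual_reading=NULL, sensor_reading=1683 → 1683
id=50: manual_reading=NULL, sensor_reading=NULL (all NULL) → NULL

1387, 1563, 1385, 745, 526, 922, NULL, 748, NULL, 1683, NULL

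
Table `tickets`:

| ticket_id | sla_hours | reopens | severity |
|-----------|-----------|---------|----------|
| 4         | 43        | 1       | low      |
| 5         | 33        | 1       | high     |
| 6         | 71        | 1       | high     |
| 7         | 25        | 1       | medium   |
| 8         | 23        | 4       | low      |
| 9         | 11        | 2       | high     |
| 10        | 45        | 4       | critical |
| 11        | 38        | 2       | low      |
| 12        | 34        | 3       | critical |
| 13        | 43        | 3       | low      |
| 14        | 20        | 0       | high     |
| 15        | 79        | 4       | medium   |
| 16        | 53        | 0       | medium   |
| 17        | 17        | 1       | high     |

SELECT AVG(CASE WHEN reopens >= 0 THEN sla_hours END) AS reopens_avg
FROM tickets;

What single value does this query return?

38.2142857143

ticket_id=4: ✓ → 43
ticket_id=5: ✓ → 33
ticket_id=6: ✓ → 71
ticket_id=7: ✓ → 25
ticket_id=8: ✓ → 23
ticket_id=9: ✓ → 11
ticket_id=10: ✓ → 45
ticket_id=11: ✓ → 38
ticket_id=12: ✓ → 34
ticket_id=13: ✓ → 43
ticket_id=14: ✓ → 20
ticket_id=15: ✓ → 79
ticket_id=16: ✓ → 53
ticket_id=17: ✓ → 17
reopens_avg = (43 + 33 + 71 + 25 + 23 + 11 + 45 + 38 + 34 + 43 + 20 + 79 + 53 + 17) / 14 = 38.2142857143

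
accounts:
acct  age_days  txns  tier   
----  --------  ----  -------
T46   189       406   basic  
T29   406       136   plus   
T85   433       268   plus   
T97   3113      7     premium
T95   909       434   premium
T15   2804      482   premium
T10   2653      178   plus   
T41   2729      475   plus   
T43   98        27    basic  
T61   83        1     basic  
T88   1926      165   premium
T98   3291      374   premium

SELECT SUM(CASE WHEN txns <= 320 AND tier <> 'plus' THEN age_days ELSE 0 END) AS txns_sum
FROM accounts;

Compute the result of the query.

acct=T46: ✗
acct=T29: ✗
acct=T85: ✗
acct=T97: ✓ → 3113
acct=T95: ✗
acct=T15: ✗
acct=T10: ✗
acct=T41: ✗
acct=T43: ✓ → 98
acct=T61: ✓ → 83
acct=T88: ✓ → 1926
acct=T98: ✗
txns_sum = 3113 + 98 + 83 + 1926 = 5220

5220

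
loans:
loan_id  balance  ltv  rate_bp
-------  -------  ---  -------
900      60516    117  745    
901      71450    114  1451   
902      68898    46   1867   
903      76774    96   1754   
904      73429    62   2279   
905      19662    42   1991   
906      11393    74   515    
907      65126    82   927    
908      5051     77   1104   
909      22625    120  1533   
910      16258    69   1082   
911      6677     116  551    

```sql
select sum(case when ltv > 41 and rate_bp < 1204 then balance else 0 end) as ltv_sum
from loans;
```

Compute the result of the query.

165021

loan_id=900: ✓ → 60516
loan_id=901: ✗
loan_id=902: ✗
loan_id=903: ✗
loan_id=904: ✗
loan_id=905: ✗
loan_id=906: ✓ → 11393
loan_id=907: ✓ → 65126
loan_id=908: ✓ → 5051
loan_id=909: ✗
loan_id=910: ✓ → 16258
loan_id=911: ✓ → 6677
ltv_sum = 60516 + 11393 + 65126 + 5051 + 16258 + 6677 = 165021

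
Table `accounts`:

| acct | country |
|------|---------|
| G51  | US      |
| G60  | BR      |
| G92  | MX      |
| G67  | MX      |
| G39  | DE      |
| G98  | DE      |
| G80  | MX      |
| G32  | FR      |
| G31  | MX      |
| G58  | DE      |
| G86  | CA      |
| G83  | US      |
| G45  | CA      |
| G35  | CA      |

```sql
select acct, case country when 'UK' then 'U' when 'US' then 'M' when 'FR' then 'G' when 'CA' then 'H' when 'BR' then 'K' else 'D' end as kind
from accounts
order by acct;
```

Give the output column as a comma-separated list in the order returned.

D, G, H, D, H, M, D, K, D, D, M, H, D, D

acct=G31: ELSE → D
acct=G32: country='FR' → G
acct=G35: country='CA' → H
acct=G39: ELSE → D
acct=G45: country='CA' → H
acct=G51: country='US' → M
acct=G58: ELSE → D
acct=G60: country='BR' → K
acct=G67: ELSE → D
acct=G80: ELSE → D
acct=G83: country='US' → M
acct=G86: country='CA' → H
acct=G92: ELSE → D
acct=G98: ELSE → D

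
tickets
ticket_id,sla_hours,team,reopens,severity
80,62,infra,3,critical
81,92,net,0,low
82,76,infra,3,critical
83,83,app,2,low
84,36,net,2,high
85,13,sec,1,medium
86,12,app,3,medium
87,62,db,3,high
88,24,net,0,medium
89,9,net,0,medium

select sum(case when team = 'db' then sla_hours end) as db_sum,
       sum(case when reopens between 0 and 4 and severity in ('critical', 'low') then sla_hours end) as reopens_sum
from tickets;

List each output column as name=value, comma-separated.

db_sum=62, reopens_sum=313

[db_sum: team = 'db']
ticket_id=80: ✗
ticket_id=81: ✗
ticket_id=82: ✗
ticket_id=83: ✗
ticket_id=84: ✗
ticket_id=85: ✗
ticket_id=86: ✗
ticket_id=87: ✓ → 62
ticket_id=88: ✗
ticket_id=89: ✗
db_sum = 62
—
[reopens_sum: reopens between 0 and 4 and severity in ('critical', 'low')]
ticket_id=80: ✓ → 62
ticket_id=81: ✓ → 92
ticket_id=82: ✓ → 76
ticket_id=83: ✓ → 83
ticket_id=84: ✗
ticket_id=85: ✗
ticket_id=86: ✗
ticket_id=87: ✗
ticket_id=88: ✗
ticket_id=89: ✗
reopens_sum = 62 + 92 + 76 + 83 = 313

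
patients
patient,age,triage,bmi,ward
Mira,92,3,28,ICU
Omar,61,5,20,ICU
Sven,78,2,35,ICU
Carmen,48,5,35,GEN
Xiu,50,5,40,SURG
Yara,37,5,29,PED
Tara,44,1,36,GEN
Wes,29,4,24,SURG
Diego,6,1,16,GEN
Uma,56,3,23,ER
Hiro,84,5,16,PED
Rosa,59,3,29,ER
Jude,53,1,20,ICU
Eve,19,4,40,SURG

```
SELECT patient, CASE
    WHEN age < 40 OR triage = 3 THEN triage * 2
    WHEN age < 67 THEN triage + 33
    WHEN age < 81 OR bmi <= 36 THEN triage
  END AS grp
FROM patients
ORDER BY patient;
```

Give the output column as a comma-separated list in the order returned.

38, 2, 8, 5, 34, 6, 38, 6, 2, 34, 6, 8, 38, 10

patient=Carmen: age < 67 → 38
patient=Diego: age < 40 OR triage = 3 → 2
patient=Eve: age < 40 OR triage = 3 → 8
patient=Hiro: age < 81 OR bmi <= 36 → 5
patient=Jude: age < 67 → 34
patient=Mira: age < 40 OR triage = 3 → 6
patient=Omar: age < 67 → 38
patient=Rosa: age < 40 OR triage = 3 → 6
patient=Sven: age < 81 OR bmi <= 36 → 2
patient=Tara: age < 67 → 34
patient=Uma: age < 40 OR triage = 3 → 6
patient=Wes: age < 40 OR triage = 3 → 8
patient=Xiu: age < 67 → 38
patient=Yara: age < 40 OR triage = 3 → 10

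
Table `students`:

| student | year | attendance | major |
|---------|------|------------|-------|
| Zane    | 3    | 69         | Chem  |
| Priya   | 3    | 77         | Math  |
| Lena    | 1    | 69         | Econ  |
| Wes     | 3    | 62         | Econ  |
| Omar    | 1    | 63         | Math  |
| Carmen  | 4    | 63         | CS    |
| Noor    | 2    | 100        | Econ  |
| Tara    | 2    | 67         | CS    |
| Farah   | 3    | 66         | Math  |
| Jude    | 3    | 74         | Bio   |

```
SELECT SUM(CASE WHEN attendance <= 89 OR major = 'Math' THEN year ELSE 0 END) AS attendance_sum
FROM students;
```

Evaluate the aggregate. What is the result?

23

student=Zane: ✓ → 3
student=Priya: ✓ → 3
student=Lena: ✓ → 1
student=Wes: ✓ → 3
student=Omar: ✓ → 1
student=Carmen: ✓ → 4
student=Noor: ✗
student=Tara: ✓ → 2
student=Farah: ✓ → 3
student=Jude: ✓ → 3
attendance_sum = 3 + 3 + 1 + 3 + 1 + 4 + 2 + 3 + 3 = 23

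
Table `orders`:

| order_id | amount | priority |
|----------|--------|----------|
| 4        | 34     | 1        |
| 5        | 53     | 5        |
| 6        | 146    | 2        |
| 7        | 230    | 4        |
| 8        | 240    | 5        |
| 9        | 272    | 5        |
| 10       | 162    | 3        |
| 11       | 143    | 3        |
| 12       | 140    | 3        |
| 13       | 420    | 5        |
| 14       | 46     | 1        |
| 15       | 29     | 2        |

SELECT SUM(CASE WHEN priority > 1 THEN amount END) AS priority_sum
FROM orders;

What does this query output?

1835

order_id=4: ✗
order_id=5: ✓ → 53
order_id=6: ✓ → 146
order_id=7: ✓ → 230
order_id=8: ✓ → 240
order_id=9: ✓ → 272
order_id=10: ✓ → 162
order_id=11: ✓ → 143
order_id=12: ✓ → 140
order_id=13: ✓ → 420
order_id=14: ✗
order_id=15: ✓ → 29
priority_sum = 53 + 146 + 230 + 240 + 272 + 162 + 143 + 140 + 420 + 29 = 1835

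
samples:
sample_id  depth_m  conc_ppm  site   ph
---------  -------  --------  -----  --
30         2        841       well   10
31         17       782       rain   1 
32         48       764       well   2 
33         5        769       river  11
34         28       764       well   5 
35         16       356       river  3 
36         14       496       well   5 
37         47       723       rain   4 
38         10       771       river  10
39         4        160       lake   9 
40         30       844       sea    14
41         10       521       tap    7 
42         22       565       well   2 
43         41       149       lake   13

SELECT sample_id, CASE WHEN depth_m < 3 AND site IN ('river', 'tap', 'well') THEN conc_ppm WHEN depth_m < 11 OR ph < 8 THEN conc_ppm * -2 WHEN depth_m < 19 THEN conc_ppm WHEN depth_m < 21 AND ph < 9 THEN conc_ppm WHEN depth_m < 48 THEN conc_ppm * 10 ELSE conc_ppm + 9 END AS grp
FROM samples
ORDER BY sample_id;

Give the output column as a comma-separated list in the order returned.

841, -1564, -1528, -1538, -1528, -712, -992, -1446, -1542, -320, 8440, -1042, -1130, 1490

sample_id=30: depth_m < 3 AND site IN ('river', 'tap', 'well') → 841
sample_id=31: depth_m < 11 OR ph < 8 → -1564
sample_id=32: depth_m < 11 OR ph < 8 → -1528
sample_id=33: depth_m < 11 OR ph < 8 → -1538
sample_id=34: depth_m < 11 OR ph < 8 → -1528
sample_id=35: depth_m < 11 OR ph < 8 → -712
sample_id=36: depth_m < 11 OR ph < 8 → -992
sample_id=37: depth_m < 11 OR ph < 8 → -1446
sample_id=38: depth_m < 11 OR ph < 8 → -1542
sample_id=39: depth_m < 11 OR ph < 8 → -320
sample_id=40: depth_m < 48 → 8440
sample_id=41: depth_m < 11 OR ph < 8 → -1042
sample_id=42: depth_m < 11 OR ph < 8 → -1130
sample_id=43: depth_m < 48 → 1490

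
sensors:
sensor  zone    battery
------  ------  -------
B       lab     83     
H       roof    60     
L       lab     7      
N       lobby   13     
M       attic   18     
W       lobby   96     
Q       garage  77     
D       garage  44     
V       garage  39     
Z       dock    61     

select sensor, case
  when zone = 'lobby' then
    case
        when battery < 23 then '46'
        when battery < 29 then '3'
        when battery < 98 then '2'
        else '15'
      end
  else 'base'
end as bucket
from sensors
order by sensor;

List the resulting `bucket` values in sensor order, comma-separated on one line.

base, base, base, base, base, 46, base, base, 2, base

sensor=B: zone='lab' → outer ELSE → base
sensor=D: zone='garage' → outer ELSE → base
sensor=H: zone='roof' → outer ELSE → base
sensor=L: zone='lab' → outer ELSE → base
sensor=M: zone='attic' → outer ELSE → base
sensor=N: zone='lobby' → inner[battery < 23] → 46
sensor=Q: zone='garage' → outer ELSE → base
sensor=V: zone='garage' → outer ELSE → base
sensor=W: zone='lobby' → inner[battery < 98] → 2
sensor=Z: zone='dock' → outer ELSE → base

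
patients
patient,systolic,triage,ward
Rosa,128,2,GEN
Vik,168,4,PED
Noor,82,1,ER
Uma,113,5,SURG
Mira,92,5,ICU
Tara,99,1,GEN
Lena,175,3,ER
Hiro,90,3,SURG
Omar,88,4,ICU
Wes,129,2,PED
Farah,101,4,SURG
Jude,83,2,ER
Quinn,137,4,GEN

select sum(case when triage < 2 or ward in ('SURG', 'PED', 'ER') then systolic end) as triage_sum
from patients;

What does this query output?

1040

patient=Rosa: ✗
patient=Vik: ✓ → 168
patient=Noor: ✓ → 82
patient=Uma: ✓ → 113
patient=Mira: ✗
patient=Tara: ✓ → 99
patient=Lena: ✓ → 175
patient=Hiro: ✓ → 90
patient=Omar: ✗
patient=Wes: ✓ → 129
patient=Farah: ✓ → 101
patient=Jude: ✓ → 83
patient=Quinn: ✗
triage_sum = 168 + 82 + 113 + 99 + 175 + 90 + 129 + 101 + 83 = 1040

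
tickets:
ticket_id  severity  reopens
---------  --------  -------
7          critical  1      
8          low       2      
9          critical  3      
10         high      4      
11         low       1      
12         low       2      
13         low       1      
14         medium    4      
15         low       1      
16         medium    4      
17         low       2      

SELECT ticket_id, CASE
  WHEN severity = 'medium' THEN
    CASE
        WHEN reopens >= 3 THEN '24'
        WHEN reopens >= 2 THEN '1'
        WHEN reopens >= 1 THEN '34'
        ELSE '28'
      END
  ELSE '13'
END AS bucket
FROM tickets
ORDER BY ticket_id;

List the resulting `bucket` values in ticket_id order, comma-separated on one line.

ticket_id=7: severity='critical' → outer ELSE → 13
ticket_id=8: severity='low' → outer ELSE → 13
ticket_id=9: severity='critical' → outer ELSE → 13
ticket_id=10: severity='high' → outer ELSE → 13
ticket_id=11: severity='low' → outer ELSE → 13
ticket_id=12: severity='low' → outer ELSE → 13
ticket_id=13: severity='low' → outer ELSE → 13
ticket_id=14: severity='medium' → inner[reopens >= 3] → 24
ticket_id=15: severity='low' → outer ELSE → 13
ticket_id=16: severity='medium' → inner[reopens >= 3] → 24
ticket_id=17: severity='low' → outer ELSE → 13

13, 13, 13, 13, 13, 13, 13, 24, 13, 24, 13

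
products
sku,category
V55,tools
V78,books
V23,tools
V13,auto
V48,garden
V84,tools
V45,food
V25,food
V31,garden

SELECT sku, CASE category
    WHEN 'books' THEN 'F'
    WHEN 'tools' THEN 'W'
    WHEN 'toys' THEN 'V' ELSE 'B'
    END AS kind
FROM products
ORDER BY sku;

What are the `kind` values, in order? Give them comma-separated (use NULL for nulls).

sku=V13: ELSE → B
sku=V23: category='tools' → W
sku=V25: ELSE → B
sku=V31: ELSE → B
sku=V45: ELSE → B
sku=V48: ELSE → B
sku=V55: category='tools' → W
sku=V78: category='books' → F
sku=V84: category='tools' → W

B, W, B, B, B, B, W, F, W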